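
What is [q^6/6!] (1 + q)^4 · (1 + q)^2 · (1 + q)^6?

The EGF product rule gives c_6 = Σ_{k_1+k_2+k_3=6} C(6; k_1,k_2,k_3) · ∏ g_i(k_i), where (1+q)^4 gives the falling factorial (4)_k; (1+q)^2 gives the falling factorial (2)_k; (1+q)^6 gives the falling factorial (6)_k.
g_1(k) for k = 0…6: 1, 4, 12, 24, 24, 0, 0.
g_2(k) for k = 0…6: 1, 2, 2, 0, 0, 0, 0.
g_3(k) for k = 0…6: 1, 6, 30, 120, 360, 720, 720.
First combine the last two factors: h(k) = Σ_j C(k,j)·g_2(j)·g_3(k−j) for k = 0…6: 1, 8, 56, 336, 1680, 6720, 20160.
c_6 = Σ_k C(6,k)·g_1(k)·h(6−k) = 1·1·20160 + 6·4·6720 + 15·12·1680 + 20·24·336 + 15·24·56 = 20160 + 161280 + 302400 + 161280 + 20160 = 665280.

665280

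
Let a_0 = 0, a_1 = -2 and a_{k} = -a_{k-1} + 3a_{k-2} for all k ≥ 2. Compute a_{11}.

The ordinary generating function has denominator 1 + z - 3z^2.
Iterating the recurrence: a_0,…,a_{11} = 0, -2, 2, -8, 14, -38, 80, -194, 434, -1016, 2318, -5366.

-5366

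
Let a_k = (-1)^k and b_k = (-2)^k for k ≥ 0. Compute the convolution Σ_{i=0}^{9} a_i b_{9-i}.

-1023

The convolution is the t^9 coefficient of A(t)B(t).
Σ = 1·(-512) − 1·256 + 1·(-128) − 1·64 + 1·(-32) − 1·16 + 1·(-8) − 1·4 + 1·(-2) − 1·1 = -1023.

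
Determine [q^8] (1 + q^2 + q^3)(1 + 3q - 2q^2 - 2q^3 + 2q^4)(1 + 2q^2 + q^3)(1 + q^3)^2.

(1 + q^2 + q^3) has coefficients 1,0,1,1 for degrees 0…3.
(1 + 3q - 2q^2 - 2q^3 + 2q^4) has coefficients 1,3,-2,-2,2,0,0,0,0 for degrees 0…8.
Multiplying by (1 + 2q^2 + q^3) gives running coefficients 1,3,0,5,1,-6,2,2,0 for degrees 0…8.
Finally multiplying by (1 + q^3)^2, the product of all factors after the first has coefficients 1,3,0,7,7,-6,13,7,-12 for degrees 0…8.
[q^8] = 1·(-12) + 1·13 + 1·(-6) = -5.

-5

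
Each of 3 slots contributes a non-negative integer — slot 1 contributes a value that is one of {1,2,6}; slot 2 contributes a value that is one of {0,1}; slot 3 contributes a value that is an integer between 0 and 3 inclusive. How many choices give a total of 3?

The generating function for the choices is (q + q^2 + q^6)·(1 + q)·(1 + q + q^2 + q^3); the count is [q^3].
(q + q^2 + q^6) has coefficients 0,1,1,0 for degrees 0…3.
(1 + q) has coefficients 1,1,0,0 for degrees 0…3.
Finally multiplying by (1 + q + q^2 + q^3), the product of all factors after the first has coefficients 1,2,2,2 for degrees 0…3.
[q^3] = 1·2 + 1·2 = 4.

4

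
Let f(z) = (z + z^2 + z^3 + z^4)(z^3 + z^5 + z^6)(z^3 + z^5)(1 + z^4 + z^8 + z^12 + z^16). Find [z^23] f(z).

(z + z^2 + z^3 + z^4) has coefficients 0,1,1,1,1 for degrees 0…4.
(z^3 + z^5 + z^6) has coefficients 0,0,0,1,0,1,1,0,0,0,0,0,0,0,0,0,0,0,0,0,0,0,0,0 for degrees 0…23.
Multiplying by (z^3 + z^5) gives running coefficients 0,0,0,0,0,0,1,0,2,1,1,1,0,0,0,0,0,0,0,0,0,0,0,0 for degrees 0…23.
Finally multiplying by (1 + z^4 + z^8 + z^12 + z^16), the product of all factors after the first has coefficients 0,0,0,0,0,0,1,0,2,1,2,1,2,1,2,1,2,1,2,1,2,1,2,1 for degrees 0…23.
[z^23] = 1·2 + 1·1 + 1·2 + 1·1 = 6.

6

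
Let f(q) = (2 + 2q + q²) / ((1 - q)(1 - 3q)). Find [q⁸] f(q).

The denominator gives the recurrence a_n = 4a_(n−1) − 3a_(n−2) for n ≥ 3; the numerator fixes a_0 = 2, a_1 = 10, a_2 = 35.
Iterating: 2, 10, 35, 110, 335, 1010, 3035, 9110, 27335, so a_8 = 27335.

27335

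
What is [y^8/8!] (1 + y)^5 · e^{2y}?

336896

The EGF product rule gives c_8 = Σ_{k_1+k_2=8} C(8; k_1,k_2) · ∏ g_i(k_i), where (1+y)^5 gives the falling factorial (5)_k; e^{2y} gives (2)^k.
g_1(k) for k = 0…8: 1, 5, 20, 60, 120, 120, 0, 0, 0.
g_2(k) for k = 0…8: 1, 2, 4, 8, 16, 32, 64, 128, 256.
c_8 = Σ_k C(8,k)·g_1(k)·g_2(8−k) = 1·1·256 + 8·5·128 + 28·20·64 + 56·60·32 + 70·120·16 + 56·120·8 = 256 + 5120 + 35840 + 107520 + 134400 + 53760 = 336896.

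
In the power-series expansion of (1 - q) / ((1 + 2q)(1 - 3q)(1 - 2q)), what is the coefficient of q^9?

Partial fractions give a closed form: a_n = (3/10)·(-2)^n + (6/5)·3^n + (-1/2)·2^n.
At n = 9: a_9 = 23210.

23210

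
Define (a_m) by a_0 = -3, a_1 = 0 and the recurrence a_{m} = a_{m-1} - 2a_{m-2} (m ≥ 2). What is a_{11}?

The ordinary generating function has denominator 1 - y + 2y^2.
Iterating the recurrence: a_0,…,a_{11} = -3, 0, 6, 6, -6, -18, -6, 30, 42, -18, -102, -66.

-66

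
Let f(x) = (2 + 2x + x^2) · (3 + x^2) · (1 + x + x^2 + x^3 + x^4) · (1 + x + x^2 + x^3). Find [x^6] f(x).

(2 + 2x + x^2) has coefficients 2,2,1 for degrees 0…2.
(3 + x^2) has coefficients 3,0,1,0,0,0,0 for degrees 0…6.
Multiplying by (1 + x + x^2 + x^3 + x^4) gives running coefficients 3,3,4,4,4,1,1 for degrees 0…6.
Finally multiplying by (1 + x + x^2 + x^3), the product of all factors after the first has coefficients 3,6,10,14,15,13,10 for degrees 0…6.
[x^6] = 2·10 + 2·13 + 1·15 = 61.

61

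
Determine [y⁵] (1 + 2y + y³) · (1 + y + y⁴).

2

(1 + 2y + y³) has coefficients 1,2,0,1 for degrees 0…3.
(1 + y + y⁴) has coefficients 1,1,0,0,1,0 for degrees 0…5.
[y⁵] = 1·0 + 2·1 + 1·0 = 2.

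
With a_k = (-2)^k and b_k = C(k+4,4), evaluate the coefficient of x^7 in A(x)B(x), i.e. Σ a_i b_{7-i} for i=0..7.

The convolution is the x^7 coefficient of A(x)B(x).
Σ = 1·330 − 2·210 + 4·126 − 8·70 + 16·35 − 32·15 + 64·5 − 128·1 = 126.

126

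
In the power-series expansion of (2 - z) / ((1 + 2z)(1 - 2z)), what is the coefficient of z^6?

Partial fractions give a closed form: a_n = (5/4)·(-2)^n + (3/4)·2^n.
At n = 6: a_6 = 128.

128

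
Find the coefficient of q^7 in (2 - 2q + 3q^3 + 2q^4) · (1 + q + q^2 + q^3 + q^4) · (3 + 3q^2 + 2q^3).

(2 - 2q + 3q^3 + 2q^4) has coefficients 2,-2,0,3,2 for degrees 0…4.
(1 + q + q^2 + q^3 + q^4) has coefficients 1,1,1,1,1,0,0,0 for degrees 0…7.
Finally multiplying by (3 + 3q^2 + 2q^3), the product of all factors after the first has coefficients 3,3,6,8,8,5,5,2 for degrees 0…7.
[q^7] = 2·2 − 2·5 + 3·8 + 2·8 = 34.

34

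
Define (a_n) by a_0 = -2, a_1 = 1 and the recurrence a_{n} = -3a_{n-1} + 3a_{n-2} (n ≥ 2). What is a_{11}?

1310985

The ordinary generating function has denominator 1 + 3t - 3t^2.
Iterating the recurrence: a_0,…,a_{11} = -2, 1, -9, 30, -117, 441, -1674, 6345, -24057, 91206, -345789, 1310985.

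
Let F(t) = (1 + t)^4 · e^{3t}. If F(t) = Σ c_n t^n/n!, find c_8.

The EGF product rule gives c_8 = Σ_{k_1+k_2=8} C(8; k_1,k_2) · ∏ g_i(k_i), where (1+t)^4 gives the falling factorial (4)_k; e^{3t} gives (3)^k.
g_1(k) for k = 0…8: 1, 4, 12, 24, 24, 0, 0, 0, 0.
g_2(k) for k = 0…8: 1, 3, 9, 27, 81, 243, 729, 2187, 6561.
c_8 = Σ_k C(8,k)·g_1(k)·g_2(8−k) = 1·1·6561 + 8·4·2187 + 28·12·729 + 56·24·243 + 70·24·81 = 6561 + 69984 + 244944 + 326592 + 136080 = 784161.

784161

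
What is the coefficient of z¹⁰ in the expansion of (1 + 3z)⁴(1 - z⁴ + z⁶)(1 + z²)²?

(1 + 3z)⁴ has coefficients 1,12,54,108,81 for degrees 0…4.
(1 - z⁴ + z⁶) has coefficients 1,0,0,0,-1,0,1,0,0,0,0 for degrees 0…10.
Finally multiplying by (1 + z²)², the product of all factors after the first has coefficients 1,0,2,0,0,0,-1,0,1,0,1 for degrees 0…10.
[z¹⁰] = 1·1 + 12·0 + 54·1 + 108·0 + 81·(-1) = -26.

-26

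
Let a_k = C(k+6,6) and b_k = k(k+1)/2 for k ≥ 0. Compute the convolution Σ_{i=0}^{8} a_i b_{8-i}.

11440

Write out a_i and b_{8-i} for i = 0,…,8 and sum the products.
Σ = 1·36 + 7·28 + 28·21 + 84·15 + 210·10 + 462·6 + 924·3 + 1716·1 + 3003·0 = 11440.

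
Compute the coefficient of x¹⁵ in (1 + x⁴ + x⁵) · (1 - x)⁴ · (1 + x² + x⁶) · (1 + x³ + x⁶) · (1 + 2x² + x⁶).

-10

(1 + x⁴ + x⁵) has coefficients 1,0,0,0,1,1 for degrees 0…5.
(1 - x)⁴ has coefficients 1,-4,6,-4,1,0,0,0,0,0,0,0,0,0,0,0 for degrees 0…15.
Multiplying by (1 + x² + x⁶) gives running coefficients 1,-4,7,-8,7,-4,2,-4,6,-4,1,0,0,0,0,0 for degrees 0…15.
Multiplying by (1 + x³ + x⁶) gives running coefficients 1,-4,7,-7,3,3,-5,-1,9,-10,4,2,-2,-3,6,-4 for degrees 0…15.
Finally multiplying by (1 + 2x² + x⁶), the product of all factors after the first has coefficients 1,-4,9,-15,17,-11,2,1,6,-19,25,-15,1,0,11,-20 for degrees 0…15.
[x¹⁵] = 1·(-20) + 1·(-15) + 1·25 = -10.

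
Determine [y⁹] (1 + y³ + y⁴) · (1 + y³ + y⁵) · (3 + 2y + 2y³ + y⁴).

(1 + y³ + y⁴) has coefficients 1,0,0,1,1 for degrees 0…4.
(1 + y³ + y⁵) has coefficients 1,0,0,1,0,1,0,0,0,0 for degrees 0…9.
Finally multiplying by (3 + 2y + 2y³ + y⁴), the product of all factors after the first has coefficients 3,2,0,5,3,3,4,1,2,1 for degrees 0…9.
[y⁹] = 1·1 + 1·4 + 1·3 = 8.

8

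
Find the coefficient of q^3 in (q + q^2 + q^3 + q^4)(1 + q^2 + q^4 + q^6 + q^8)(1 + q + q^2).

4

(q + q^2 + q^3 + q^4) has coefficients 0,1,1,1 for degrees 0…3.
(1 + q^2 + q^4 + q^6 + q^8) has coefficients 1,0,1,0 for degrees 0…3.
Finally multiplying by (1 + q + q^2), the product of all factors after the first has coefficients 1,1,2,1 for degrees 0…3.
[q^3] = 1·2 + 1·1 + 1·1 = 4.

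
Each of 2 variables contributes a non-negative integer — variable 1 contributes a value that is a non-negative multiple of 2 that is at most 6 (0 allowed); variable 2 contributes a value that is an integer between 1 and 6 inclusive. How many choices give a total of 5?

3

The generating function for the choices is (1 + z^2 + z^4 + z^6)·(z + z^2 + z^3 + z^4 + z^5 + z^6); the count is [z^5].
(1 + z^2 + z^4 + z^6) has coefficients 1,0,1,0,1,0 for degrees 0…5.
(z + z^2 + z^3 + z^4 + z^5 + z^6) has coefficients 0,1,1,1,1,1 for degrees 0…5.
[z^5] = 1·1 + 1·1 + 1·1 = 3.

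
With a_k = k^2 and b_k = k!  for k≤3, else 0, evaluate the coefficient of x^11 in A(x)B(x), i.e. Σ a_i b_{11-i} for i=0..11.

Write out a_i and b_{11-i} for i = 0,…,11 and sum the products.
Σ = 0·0 + 1·0 + 4·0 + 9·0 + 16·0 + 25·0 + 36·0 + 49·0 + 64·6 + 81·2 + 100·1 + 121·1 = 767.

767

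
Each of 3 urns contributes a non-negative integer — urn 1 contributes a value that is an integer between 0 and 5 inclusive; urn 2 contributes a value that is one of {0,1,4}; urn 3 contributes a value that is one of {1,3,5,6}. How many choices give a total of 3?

The generating function for the choices is (1 + t + t^2 + t^3 + t^4 + t^5)·(1 + t + t^4)·(t + t^3 + t^5 + t^6); the count is [t^3].
(1 + t + t^2 + t^3 + t^4 + t^5) has coefficients 1,1,1,1 for degrees 0…3.
(1 + t + t^4) has coefficients 1,1,0,0 for degrees 0…3.
Finally multiplying by (t + t^3 + t^5 + t^6), the product of all factors after the first has coefficients 0,1,1,1 for degrees 0…3.
[t^3] = 1·1 + 1·1 + 1·1 + 1·0 = 3.

3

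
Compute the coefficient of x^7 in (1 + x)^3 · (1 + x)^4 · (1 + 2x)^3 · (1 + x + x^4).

(1 + x)^3 has coefficients 1,3,3,1 for degrees 0…3.
(1 + x)^4 has coefficients 1,4,6,4,1,0,0,0 for degrees 0…7.
Multiplying by (1 + 2x)^3 gives running coefficients 1,10,42,96,129,102,44,8 for degrees 0…7.
Finally multiplying by (1 + x + x^4), the product of all factors after the first has coefficients 1,11,52,138,226,241,188,148 for degrees 0…7.
[x^7] = 1·148 + 3·188 + 3·241 + 1·226 = 1661.

1661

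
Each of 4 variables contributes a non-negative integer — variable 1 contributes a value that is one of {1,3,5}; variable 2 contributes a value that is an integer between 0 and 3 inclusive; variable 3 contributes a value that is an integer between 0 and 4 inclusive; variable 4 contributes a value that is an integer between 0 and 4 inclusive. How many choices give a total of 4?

13

The generating function for the choices is (t + t^3 + t^5)·(1 + t + t^2 + t^3)·(1 + t + t^2 + t^3 + t^4)·(1 + t + t^2 + t^3 + t^4); the count is [t^4].
(t + t^3 + t^5) has coefficients 0,1,0,1,0 for degrees 0…4.
(1 + t + t^2 + t^3) has coefficients 1,1,1,1,0 for degrees 0…4.
Multiplying by (1 + t + t^2 + t^3 + t^4) gives running coefficients 1,2,3,4,4 for degrees 0…4.
Finally multiplying by (1 + t + t^2 + t^3 + t^4), the product of all factors after the first has coefficients 1,3,6,10,14 for degrees 0…4.
[t^4] = 1·10 + 1·3 = 13.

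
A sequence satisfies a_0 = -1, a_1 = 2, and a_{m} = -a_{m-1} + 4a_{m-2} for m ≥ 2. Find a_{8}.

The ordinary generating function has denominator 1 + x - 4x^2.
Iterating the recurrence: a_0,…,a_{8} = -1, 2, -6, 14, -38, 94, -246, 622, -1606.

-1606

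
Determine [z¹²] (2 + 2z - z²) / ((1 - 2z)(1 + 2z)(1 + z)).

6827

The denominator gives the recurrence a_n = −a_(n−1) + 4a_(n−2) + 4a_(n−3) for n ≥ 3; the numerator fixes a_0 = 2, a_1 = 0, a_2 = 7.
Iterating: 2, 0, 7, 1, 27, 5, 107, 21, 427, 85, 1707, 341, 6827, so a_12 = 6827.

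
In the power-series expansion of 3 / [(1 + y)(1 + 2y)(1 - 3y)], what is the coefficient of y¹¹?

234234

Partial fractions give a closed form: a_n = (-3/4)·(-1)^n + (12/5)·(-2)^n + (27/20)·3^n.
At n = 11: a_11 = 234234.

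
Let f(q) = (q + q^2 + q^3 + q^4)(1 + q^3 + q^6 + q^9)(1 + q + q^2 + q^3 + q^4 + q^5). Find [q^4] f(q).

5

(q + q^2 + q^3 + q^4) has coefficients 0,1,1,1,1 for degrees 0…4.
(1 + q^3 + q^6 + q^9) has coefficients 1,0,0,1,0 for degrees 0…4.
Finally multiplying by (1 + q + q^2 + q^3 + q^4 + q^5), the product of all factors after the first has coefficients 1,1,1,2,2 for degrees 0…4.
[q^4] = 1·2 + 1·1 + 1·1 + 1·1 = 5.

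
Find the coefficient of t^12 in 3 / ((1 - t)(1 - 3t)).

Partial fractions give a closed form: a_n = (-3/2)·1^n + (9/2)·3^n.
At n = 12: a_12 = 2391483.

2391483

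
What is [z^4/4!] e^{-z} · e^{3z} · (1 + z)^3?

The EGF product rule gives c_4 = Σ_{k_1+k_2+k_3=4} C(4; k_1,k_2,k_3) · ∏ g_i(k_i), where e^{-z} gives (-1)^k; e^{3z} gives (3)^k; (1+z)^3 gives the falling factorial (3)_k.
g_1(k) for k = 0…4: 1, -1, 1, -1, 1.
g_2(k) for k = 0…4: 1, 3, 9, 27, 81.
g_3(k) for k = 0…4: 1, 3, 6, 6, 0.
First combine the last two factors: h(k) = Σ_j C(k,j)·g_2(j)·g_3(k−j) for k = 0…4: 1, 6, 33, 168, 801.
c_4 = Σ_k C(4,k)·g_1(k)·h(4−k) = 1·1·801 + 4·(-1)·168 + 6·1·33 + 4·(-1)·6 + 1·1·1 = 801 − 672 + 198 − 24 + 1 = 304.

304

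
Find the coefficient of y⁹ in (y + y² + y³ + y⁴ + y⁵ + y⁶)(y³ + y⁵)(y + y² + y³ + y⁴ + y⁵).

(y + y² + y³ + y⁴ + y⁵ + y⁶) has coefficients 0,1,1,1,1,1,1 for degrees 0…6.
(y³ + y⁵) has coefficients 0,0,0,1,0,1,0,0,0,0 for degrees 0…9.
Finally multiplying by (y + y² + y³ + y⁴ + y⁵), the product of all factors after the first has coefficients 0,0,0,0,1,1,2,2,2,1 for degrees 0…9.
[y⁹] = 1·2 + 1·2 + 1·2 + 1·1 + 1·1 + 1·0 = 8.

8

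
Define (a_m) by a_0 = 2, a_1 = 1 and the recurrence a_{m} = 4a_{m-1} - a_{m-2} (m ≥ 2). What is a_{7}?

The ordinary generating function has denominator 1 - 4q + q^2.
Iterating the recurrence: a_0,…,a_{7} = 2, 1, 2, 7, 26, 97, 362, 1351.

1351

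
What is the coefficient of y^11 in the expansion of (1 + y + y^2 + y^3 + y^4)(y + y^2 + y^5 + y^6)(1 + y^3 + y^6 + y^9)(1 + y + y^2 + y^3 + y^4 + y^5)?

37

(1 + y + y^2 + y^3 + y^4) has coefficients 1,1,1,1,1 for degrees 0…4.
(y + y^2 + y^5 + y^6) has coefficients 0,1,1,0,0,1,1,0,0,0,0,0 for degrees 0…11.
Multiplying by (1 + y^3 + y^6 + y^9) gives running coefficients 0,1,1,0,1,2,1,1,2,1,1,2 for degrees 0…11.
Finally multiplying by (1 + y + y^2 + y^3 + y^4 + y^5), the product of all factors after the first has coefficients 0,1,2,2,3,5,6,6,7,8,8,8 for degrees 0…11.
[y^11] = 1·8 + 1·8 + 1·8 + 1·7 + 1·6 = 37.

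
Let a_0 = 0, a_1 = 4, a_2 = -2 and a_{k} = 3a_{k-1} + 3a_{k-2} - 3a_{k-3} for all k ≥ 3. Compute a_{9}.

2916

The ordinary generating function has denominator 1 - 3z - 3z^2 + 3z^3.
Iterating the recurrence: a_0,…,a_{9} = 0, 4, -2, 6, 0, 24, 54, 234, 792, 2916.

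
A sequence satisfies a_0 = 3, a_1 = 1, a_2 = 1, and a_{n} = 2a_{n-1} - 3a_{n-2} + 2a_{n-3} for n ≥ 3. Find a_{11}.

The ordinary generating function has denominator 1 - 2t + 3t^2 - 2t^3.
Iterating the recurrence: a_0,…,a_{11} = 3, 1, 1, 5, 9, 5, -7, -11, 9, 37, 25, -43.

-43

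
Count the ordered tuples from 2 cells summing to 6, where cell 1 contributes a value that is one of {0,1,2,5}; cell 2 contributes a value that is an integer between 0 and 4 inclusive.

The generating function for the choices is (1 + y + y^2 + y^5)·(1 + y + y^2 + y^3 + y^4); the count is [y^6].
(1 + y + y^2 + y^5) has coefficients 1,1,1,0,0,1 for degrees 0…5.
(1 + y + y^2 + y^3 + y^4) has coefficients 1,1,1,1,1,0,0 for degrees 0…6.
[y^6] = 1·0 + 1·0 + 1·1 + 1·1 = 2.

2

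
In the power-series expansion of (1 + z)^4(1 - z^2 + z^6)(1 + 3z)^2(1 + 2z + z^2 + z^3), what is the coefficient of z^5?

150

(1 + z)^4 has coefficients 1,4,6,4,1 for degrees 0…4.
(1 - z^2 + z^6) has coefficients 1,0,-1,0,0,0 for degrees 0…5.
Multiplying by (1 + 3z)^2 gives running coefficients 1,6,8,-6,-9,0 for degrees 0…5.
Finally multiplying by (1 + 2z + z^2 + z^3), the product of all factors after the first has coefficients 1,8,21,17,-7,-16 for degrees 0…5.
[z^5] = 1·(-16) + 4·(-7) + 6·17 + 4·21 + 1·8 = 150.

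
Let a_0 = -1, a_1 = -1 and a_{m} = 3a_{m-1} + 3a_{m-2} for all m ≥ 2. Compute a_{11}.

-909306

The ordinary generating function has denominator 1 - 3x - 3x^2.
Iterating the recurrence: a_0,…,a_{11} = -1, -1, -6, -21, -81, -306, -1161, -4401, -16686, -63261, -239841, -909306.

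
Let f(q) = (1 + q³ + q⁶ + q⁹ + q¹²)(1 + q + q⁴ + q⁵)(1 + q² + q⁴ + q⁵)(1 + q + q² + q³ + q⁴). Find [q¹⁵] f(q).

(1 + q³ + q⁶ + q⁹ + q¹²) has coefficients 1,0,0,1,0,0,1,0,0,1,0,0,1 for degrees 0…12.
(1 + q + q⁴ + q⁵) has coefficients 1,1,0,0,1,1,0,0,0,0,0,0,0,0,0,0 for degrees 0…15.
Multiplying by (1 + q² + q⁴ + q⁵) gives running coefficients 1,1,1,1,2,3,2,1,1,2,1,0,0,0,0,0 for degrees 0…15.
Finally multiplying by (1 + q + q² + q³ + q⁴), the product of all factors after the first has coefficients 1,2,3,4,6,8,9,9,9,9,7,5,4,3,1,0 for degrees 0…15.
[q¹⁵] = 1·0 + 1·4 + 1·9 + 1·9 + 1·4 = 26.

26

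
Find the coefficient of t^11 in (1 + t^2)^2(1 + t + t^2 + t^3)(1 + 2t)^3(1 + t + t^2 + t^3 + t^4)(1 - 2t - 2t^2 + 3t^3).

(1 + t^2)^2 has coefficients 1,0,2,0,1 for degrees 0…4.
(1 + t + t^2 + t^3) has coefficients 1,1,1,1,0,0,0,0,0,0,0,0 for degrees 0…11.
Multiplying by (1 + 2t)^3 gives running coefficients 1,7,19,27,26,20,8,0,0,0,0,0 for degrees 0…11.
Multiplying by (1 + t + t^2 + t^3 + t^4) gives running coefficients 1,8,27,54,80,99,100,81,54,28,8,0 for degrees 0…11.
Finally multiplying by (1 - 2t - 2t^2 + 3t^3), the product of all factors after the first has coefficients 1,6,9,-13,-58,-88,-96,-77,-11,58,87,90 for degrees 0…11.
[t^11] = 1·90 + 2·58 + 1·(-77) = 129.

129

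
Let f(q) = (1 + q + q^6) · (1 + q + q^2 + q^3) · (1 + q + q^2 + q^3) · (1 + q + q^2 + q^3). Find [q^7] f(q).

19

(1 + q + q^6) has coefficients 1,1,0,0,0,0,1 for degrees 0…6.
(1 + q + q^2 + q^3) has coefficients 1,1,1,1,0,0,0,0 for degrees 0…7.
Multiplying by (1 + q + q^2 + q^3) gives running coefficients 1,2,3,4,3,2,1,0 for degrees 0…7.
Finally multiplying by (1 + q + q^2 + q^3), the product of all factors after the first has coefficients 1,3,6,10,12,12,10,6 for degrees 0…7.
[q^7] = 1·6 + 1·10 + 1·3 = 19.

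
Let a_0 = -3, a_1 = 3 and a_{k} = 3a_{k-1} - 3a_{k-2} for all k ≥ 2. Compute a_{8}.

The ordinary generating function has denominator 1 - 3z + 3z^2.
Iterating the recurrence: a_0,…,a_{8} = -3, 3, 18, 45, 81, 108, 81, -81, -486.

-486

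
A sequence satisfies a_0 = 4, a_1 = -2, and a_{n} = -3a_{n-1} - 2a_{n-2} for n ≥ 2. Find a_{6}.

The ordinary generating function has denominator 1 + 3x + 2x^2.
Iterating the recurrence: a_0,…,a_{6} = 4, -2, -2, 10, -26, 58, -122.

-122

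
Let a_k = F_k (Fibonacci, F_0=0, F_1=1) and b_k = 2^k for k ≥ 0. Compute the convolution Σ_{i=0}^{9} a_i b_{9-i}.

The convolution is the x^9 coefficient of A(x)B(x).
Σ = 0·512 + 1·256 + 1·128 + 2·64 + 3·32 + 5·16 + 8·8 + 13·4 + 21·2 + 34·1 = 880.

880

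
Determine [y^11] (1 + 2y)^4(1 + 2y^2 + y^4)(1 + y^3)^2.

104

(1 + 2y)^4 has coefficients 1,8,24,32,16 for degrees 0…4.
(1 + 2y^2 + y^4) has coefficients 1,0,2,0,1,0,0,0,0,0,0,0 for degrees 0…11.
Finally multiplying by (1 + y^3)^2, the product of all factors after the first has coefficients 1,0,2,2,1,4,1,2,2,0,1,0 for degrees 0…11.
[y^11] = 1·0 + 8·1 + 24·0 + 32·2 + 16·2 = 104.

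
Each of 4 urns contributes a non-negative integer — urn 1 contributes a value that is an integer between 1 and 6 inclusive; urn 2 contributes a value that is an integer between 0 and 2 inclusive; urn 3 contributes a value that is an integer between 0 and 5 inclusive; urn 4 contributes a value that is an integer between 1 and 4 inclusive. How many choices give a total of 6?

The generating function for the choices is (y + y² + y³ + y⁴ + y⁵ + y⁶)·(1 + y + y²)·(1 + y + y² + y³ + y⁴ + y⁵)·(y + y² + y³ + y⁴); the count is [y⁶].
(y + y² + y³ + y⁴ + y⁵ + y⁶) has coefficients 0,1,1,1,1,1,1 for degrees 0…6.
(1 + y + y²) has coefficients 1,1,1,0,0,0,0 for degrees 0…6.
Multiplying by (1 + y + y² + y³ + y⁴ + y⁵) gives running coefficients 1,2,3,3,3,3,2 for degrees 0…6.
Finally multiplying by (y + y² + y³ + y⁴), the product of all factors after the first has coefficients 0,1,3,6,9,11,12 for degrees 0…6.
[y⁶] = 1·11 + 1·9 + 1·6 + 1·3 + 1·1 + 1·0 = 30.

30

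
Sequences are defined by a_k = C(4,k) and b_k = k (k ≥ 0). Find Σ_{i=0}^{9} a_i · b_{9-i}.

112

This is [x^9] in the product of the two ordinary generating functions.
Σ = 1·9 + 4·8 + 6·7 + 4·6 + 1·5 + 0·4 + 0·3 + 0·2 + 0·1 + 0·0 = 112.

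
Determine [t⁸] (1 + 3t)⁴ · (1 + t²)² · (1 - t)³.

(1 + 3t)⁴ has coefficients 1,12,54,108,81 for degrees 0…4.
(1 + t²)² has coefficients 1,0,2,0,1,0,0,0,0 for degrees 0…8.
Finally multiplying by (1 - t)³, the product of all factors after the first has coefficients 1,-3,5,-7,7,-5,3,-1,0 for degrees 0…8.
[t⁸] = 1·0 + 12·(-1) + 54·3 + 108·(-5) + 81·7 = 177.

177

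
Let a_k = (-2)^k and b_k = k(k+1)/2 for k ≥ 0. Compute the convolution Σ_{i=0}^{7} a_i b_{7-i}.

30

Write out a_i and b_{7-i} for i = 0,…,7 and sum the products.
Σ = 1·28 − 2·21 + 4·15 − 8·10 + 16·6 − 32·3 + 64·1 − 128·0 = 30.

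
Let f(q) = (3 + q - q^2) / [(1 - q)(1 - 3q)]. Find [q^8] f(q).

The denominator gives the recurrence a_n = 4a_(n−1) − 3a_(n−2) for n ≥ 3; the numerator fixes a_0 = 3, a_1 = 13, a_2 = 42.
Iterating: 3, 13, 42, 129, 390, 1173, 3522, 10569, 31710, so a_8 = 31710.

31710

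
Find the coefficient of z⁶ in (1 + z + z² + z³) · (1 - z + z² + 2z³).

(1 + z + z² + z³) has coefficients 1,1,1,1 for degrees 0…3.
(1 - z + z² + 2z³) has coefficients 1,-1,1,2,0,0,0 for degrees 0…6.
[z⁶] = 1·0 + 1·0 + 1·0 + 1·2 = 2.

2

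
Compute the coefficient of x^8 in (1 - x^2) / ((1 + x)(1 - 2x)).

The denominator gives the recurrence a_n = a_(n−1) + 2a_(n−2) for n ≥ 3; the numerator fixes a_0 = 1, a_1 = 1, a_2 = 2.
Iterating: 1, 1, 2, 4, 8, 16, 32, 64, 128, so a_8 = 128.

128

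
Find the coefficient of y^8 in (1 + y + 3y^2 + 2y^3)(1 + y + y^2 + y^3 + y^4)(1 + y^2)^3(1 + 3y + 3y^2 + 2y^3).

(1 + y + 3y^2 + 2y^3) has coefficients 1,1,3,2 for degrees 0…3.
(1 + y + y^2 + y^3 + y^4) has coefficients 1,1,1,1,1,0,0,0,0 for degrees 0…8.
Multiplying by (1 + y^2)^3 gives running coefficients 1,1,4,4,7,6,7,4,4 for degrees 0…8.
Finally multiplying by (1 + 3y + 3y^2 + 2y^3), the product of all factors after the first has coefficients 1,4,10,21,33,47,54,57,49 for degrees 0…8.
[y^8] = 1·49 + 1·57 + 3·54 + 2·47 = 362.

362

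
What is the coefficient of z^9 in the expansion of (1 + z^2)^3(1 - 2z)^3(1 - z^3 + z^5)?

(1 + z^2)^3 has coefficients 1,0,3,0,3,0,1 for degrees 0…6.
(1 - 2z)^3 has coefficients 1,-6,12,-8,0,0,0,0,0,0 for degrees 0…9.
Finally multiplying by (1 - z^3 + z^5), the product of all factors after the first has coefficients 1,-6,12,-9,6,-11,2,12,-8,0 for degrees 0…9.
[z^9] = 1·0 + 3·12 + 3·(-11) + 1·(-9) = -6.

-6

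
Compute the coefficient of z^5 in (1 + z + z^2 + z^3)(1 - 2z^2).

(1 + z + z^2 + z^3) has coefficients 1,1,1,1 for degrees 0…3.
(1 - 2z^2) has coefficients 1,0,-2,0,0,0 for degrees 0…5.
[z^5] = 1·0 + 1·0 + 1·0 + 1·(-2) = -2.

-2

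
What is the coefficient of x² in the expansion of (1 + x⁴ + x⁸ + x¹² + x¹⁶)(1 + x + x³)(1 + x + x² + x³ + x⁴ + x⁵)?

(1 + x⁴ + x⁸ + x¹² + x¹⁶) has coefficients 1,0,0 for degrees 0…2.
(1 + x + x³) has coefficients 1,1,0 for degrees 0…2.
Finally multiplying by (1 + x + x² + x³ + x⁴ + x⁵), the product of all factors after the first has coefficients 1,2,2 for degrees 0…2.
[x²] = 1·2 = 2.

2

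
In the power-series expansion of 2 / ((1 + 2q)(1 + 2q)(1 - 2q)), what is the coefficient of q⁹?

-5120

The denominator gives the recurrence a_n = −2a_(n−1) + 4a_(n−2) + 8a_(n−3) for n ≥ 3; the numerator fixes a_0 = 2, a_1 = -4, a_2 = 16.
Iterating: 2, -4, 16, -32, 96, -192, 512, -1024, 2560, -5120, so a_9 = -5120.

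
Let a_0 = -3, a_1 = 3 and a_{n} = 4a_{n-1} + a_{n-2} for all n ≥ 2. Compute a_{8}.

The ordinary generating function has denominator 1 - 4z - z^2.
Iterating the recurrence: a_0,…,a_{8} = -3, 3, 9, 39, 165, 699, 2961, 12543, 53133.

53133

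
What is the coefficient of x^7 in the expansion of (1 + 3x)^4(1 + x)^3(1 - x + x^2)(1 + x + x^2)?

(1 + 3x)^4 has coefficients 1,12,54,108,81 for degrees 0…4.
(1 + x)^3 has coefficients 1,3,3,1,0,0,0,0 for degrees 0…7.
Multiplying by (1 - x + x^2) gives running coefficients 1,2,1,1,2,1,0,0 for degrees 0…7.
Finally multiplying by (1 + x + x^2), the product of all factors after the first has coefficients 1,3,4,4,4,4,3,1 for degrees 0…7.
[x^7] = 1·1 + 12·3 + 54·4 + 108·4 + 81·4 = 1009.

1009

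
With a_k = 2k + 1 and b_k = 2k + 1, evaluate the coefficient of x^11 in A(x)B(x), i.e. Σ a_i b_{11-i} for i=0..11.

This is [x^11] in the product of the two ordinary generating functions.
Σ = 1·23 + 3·21 + 5·19 + 7·17 + 9·15 + 11·13 + 13·11 + 15·9 + 17·7 + 19·5 + 21·3 + 23·1 = 1156.

1156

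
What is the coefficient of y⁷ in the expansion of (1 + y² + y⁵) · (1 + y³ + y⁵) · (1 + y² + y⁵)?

(1 + y² + y⁵) has coefficients 1,0,1,0,0,1 for degrees 0…5.
(1 + y³ + y⁵) has coefficients 1,0,0,1,0,1,0,0 for degrees 0…7.
Finally multiplying by (1 + y² + y⁵), the product of all factors after the first has coefficients 1,0,1,1,0,3,0,1 for degrees 0…7.
[y⁷] = 1·1 + 1·3 + 1·1 = 5.

5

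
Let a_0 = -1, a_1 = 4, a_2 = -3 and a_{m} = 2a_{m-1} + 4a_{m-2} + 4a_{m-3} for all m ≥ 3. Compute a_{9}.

The ordinary generating function has denominator 1 - 2t - 4t^2 - 4t^3.
Iterating the recurrence: a_0,…,a_{9} = -1, 4, -3, 6, 16, 44, 176, 592, 2064, 7200.

7200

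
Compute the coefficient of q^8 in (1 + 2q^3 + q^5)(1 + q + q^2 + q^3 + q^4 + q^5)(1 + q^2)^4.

(1 + 2q^3 + q^5) has coefficients 1,0,0,2,0,1 for degrees 0…5.
(1 + q + q^2 + q^3 + q^4 + q^5) has coefficients 1,1,1,1,1,1,0,0,0 for degrees 0…8.
Finally multiplying by (1 + q^2)^4, the product of all factors after the first has coefficients 1,1,5,5,11,11,14,14,11 for degrees 0…8.
[q^8] = 1·11 + 2·11 + 1·5 = 38.

38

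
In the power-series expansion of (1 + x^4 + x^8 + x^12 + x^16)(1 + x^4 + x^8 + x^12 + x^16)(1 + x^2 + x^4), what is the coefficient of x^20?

(1 + x^4 + x^8 + x^12 + x^16) has coefficients 1,0,0,0,1,0,0,0,1,0,0,0,1,0,0,0,1 for degrees 0…16.
(1 + x^4 + x^8 + x^12 + x^16) has coefficients 1,0,0,0,1,0,0,0,1,0,0,0,1,0,0,0,1,0,0,0,0 for degrees 0…20.
Finally multiplying by (1 + x^2 + x^4), the product of all factors after the first has coefficients 1,0,1,0,2,0,1,0,2,0,1,0,2,0,1,0,2,0,1,0,1 for degrees 0…20.
[x^20] = 1·1 + 1·2 + 1·2 + 1·2 + 1·2 = 9.

9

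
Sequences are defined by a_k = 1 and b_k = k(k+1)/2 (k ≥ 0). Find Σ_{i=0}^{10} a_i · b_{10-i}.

220

Write out a_i and b_{10-i} for i = 0,…,10 and sum the products.
Σ = 1·55 + 1·45 + 1·36 + 1·28 + 1·21 + 1·15 + 1·10 + 1·6 + 1·3 + 1·1 + 1·0 = 220.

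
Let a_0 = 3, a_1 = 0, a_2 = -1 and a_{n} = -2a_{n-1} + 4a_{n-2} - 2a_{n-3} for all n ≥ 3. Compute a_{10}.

8832

The ordinary generating function has denominator 1 + 2x - 4x^2 + 2x^3.
Iterating the recurrence: a_0,…,a_{10} = 3, 0, -1, -4, 4, -22, 68, -232, 780, -2624, 8832.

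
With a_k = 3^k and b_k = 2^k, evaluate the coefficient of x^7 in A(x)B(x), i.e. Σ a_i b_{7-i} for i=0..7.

The convolution is the x^7 coefficient of A(x)B(x).
Σ = 1·128 + 3·64 + 9·32 + 27·16 + 81·8 + 243·4 + 729·2 + 2187·1 = 6305.

6305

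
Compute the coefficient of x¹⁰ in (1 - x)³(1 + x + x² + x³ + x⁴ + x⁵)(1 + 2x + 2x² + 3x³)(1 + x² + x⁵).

8

(1 - x)³ has coefficients 1,-3,3,-1 for degrees 0…3.
(1 + x + x² + x³ + x⁴ + x⁵) has coefficients 1,1,1,1,1,1,0,0,0,0,0 for degrees 0…10.
Multiplying by (1 + 2x + 2x² + 3x³) gives running coefficients 1,3,5,8,8,8,7,5,3,0,0 for degrees 0…10.
Finally multiplying by (1 + x² + x⁵), the product of all factors after the first has coefficients 1,3,6,11,13,17,18,18,18,13,11 for degrees 0…10.
[x¹⁰] = 1·11 − 3·13 + 3·18 − 1·18 = 8.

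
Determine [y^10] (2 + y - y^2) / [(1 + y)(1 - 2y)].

The denominator gives the recurrence a_n = a_(n−1) + 2a_(n−2) for n ≥ 3; the numerator fixes a_0 = 2, a_1 = 3, a_2 = 6.
Iterating: 2, 3, 6, 12, 24, 48, 96, 192, 384, 768, 1536, so a_10 = 1536.

1536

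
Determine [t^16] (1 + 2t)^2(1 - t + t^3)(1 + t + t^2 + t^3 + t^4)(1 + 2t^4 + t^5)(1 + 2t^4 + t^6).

(1 + 2t)^2 has coefficients 1,4,4 for degrees 0…2.
(1 - t + t^3) has coefficients 1,-1,0,1,0,0,0,0,0,0,0,0,0,0,0,0,0 for degrees 0…16.
Multiplying by (1 + t + t^2 + t^3 + t^4) gives running coefficients 1,0,0,1,1,0,1,1,0,0,0,0,0,0,0,0,0 for degrees 0…16.
Multiplying by (1 + 2t^4 + t^5) gives running coefficients 1,0,0,1,3,1,1,3,3,1,2,3,1,0,0,0,0 for degrees 0…16.
Finally multiplying by (1 + 2t^4 + t^6), the product of all factors after the first has coefficients 1,0,0,1,5,1,2,5,9,4,7,10,8,5,7,7,4 for degrees 0…16.
[t^16] = 1·4 + 4·7 + 4·7 = 60.

60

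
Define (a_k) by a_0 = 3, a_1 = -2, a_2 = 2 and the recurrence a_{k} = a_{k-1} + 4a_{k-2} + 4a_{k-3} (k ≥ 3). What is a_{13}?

147750

The ordinary generating function has denominator 1 - q - 4q^2 - 4q^3.
Iterating the recurrence: a_0,…,a_{13} = 3, -2, 2, 6, 6, 38, 86, 262, 758, 2150, 6230, 17862, 51382, 147750.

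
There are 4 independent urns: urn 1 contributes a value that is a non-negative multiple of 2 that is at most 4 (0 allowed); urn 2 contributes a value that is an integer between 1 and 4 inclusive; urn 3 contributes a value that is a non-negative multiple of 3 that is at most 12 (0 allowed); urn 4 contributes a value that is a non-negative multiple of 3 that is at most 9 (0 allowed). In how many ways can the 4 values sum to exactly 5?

4

The generating function for the choices is (1 + q² + q⁴)·(q + q² + q³ + q⁴)·(1 + q³ + q⁶ + q⁹ + q¹²)·(1 + q³ + q⁶ + q⁹); the count is [q⁵].
(1 + q² + q⁴) has coefficients 1,0,1,0,1 for degrees 0…4.
(q + q² + q³ + q⁴) has coefficients 0,1,1,1,1,0 for degrees 0…5.
Multiplying by (1 + q³ + q⁶ + q⁹ + q¹²) gives running coefficients 0,1,1,1,2,1 for degrees 0…5.
Finally multiplying by (1 + q³ + q⁶ + q⁹), the product of all factors after the first has coefficients 0,1,1,1,3,2 for degrees 0…5.
[q⁵] = 1·2 + 1·1 + 1·1 = 4.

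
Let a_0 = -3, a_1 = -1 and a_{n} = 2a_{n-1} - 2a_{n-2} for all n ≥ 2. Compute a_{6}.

-16

The ordinary generating function has denominator 1 - 2y + 2y^2.
Iterating the recurrence: a_0,…,a_{6} = -3, -1, 4, 10, 12, 4, -16.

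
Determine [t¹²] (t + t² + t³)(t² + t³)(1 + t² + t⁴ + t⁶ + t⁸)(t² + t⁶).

6

(t + t² + t³) has coefficients 0,1,1,1 for degrees 0…3.
(t² + t³) has coefficients 0,0,1,1,0,0,0,0,0,0,0,0,0 for degrees 0…12.
Multiplying by (1 + t² + t⁴ + t⁶ + t⁸) gives running coefficients 0,0,1,1,1,1,1,1,1,1,1,1,0 for degrees 0…12.
Finally multiplying by (t² + t⁶), the product of all factors after the first has coefficients 0,0,0,0,1,1,1,1,2,2,2,2,2 for degrees 0…12.
[t¹²] = 1·2 + 1·2 + 1·2 = 6.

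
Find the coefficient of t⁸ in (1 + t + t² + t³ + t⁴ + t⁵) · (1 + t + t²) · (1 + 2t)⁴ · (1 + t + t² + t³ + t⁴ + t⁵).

(1 + t + t² + t³ + t⁴ + t⁵) has coefficients 1,1,1,1,1,1 for degrees 0…5.
(1 + t + t²) has coefficients 1,1,1,0,0,0,0,0,0 for degrees 0…8.
Multiplying by (1 + 2t)⁴ gives running coefficients 1,9,33,64,72,48,16,0,0 for degrees 0…8.
Finally multiplying by (1 + t + t² + t³ + t⁴ + t⁵), the product of all factors after the first has coefficients 1,10,43,107,179,227,242,233,200 for degrees 0…8.
[t⁸] = 1·200 + 1·233 + 1·242 + 1·227 + 1·179 + 1·107 = 1188.

1188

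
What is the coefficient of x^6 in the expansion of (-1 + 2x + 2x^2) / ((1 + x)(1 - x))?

1

The denominator gives the recurrence a_n = a_(n−2) for n ≥ 3; the numerator fixes a_0 = -1, a_1 = 2, a_2 = 1.
Iterating: -1, 2, 1, 2, 1, 2, 1, so a_6 = 1.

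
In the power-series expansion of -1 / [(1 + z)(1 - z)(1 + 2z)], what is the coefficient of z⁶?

Partial fractions give a closed form: a_n = (1/2)·(-1)^n + (-1/6)·1^n + (-4/3)·(-2)^n.
At n = 6: a_6 = -85.

-85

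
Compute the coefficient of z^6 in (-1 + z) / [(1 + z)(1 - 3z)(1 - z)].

-547

Partial fractions give a closed form: a_n = (-1/4)·(-1)^n + (-3/4)·3^n.
At n = 6: a_6 = -547.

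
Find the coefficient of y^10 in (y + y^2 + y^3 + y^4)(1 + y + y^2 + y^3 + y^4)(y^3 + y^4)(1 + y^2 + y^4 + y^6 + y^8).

19

(y + y^2 + y^3 + y^4) has coefficients 0,1,1,1,1 for degrees 0…4.
(1 + y + y^2 + y^3 + y^4) has coefficients 1,1,1,1,1,0,0,0,0,0,0 for degrees 0…10.
Multiplying by (y^3 + y^4) gives running coefficients 0,0,0,1,2,2,2,2,1,0,0 for degrees 0…10.
Finally multiplying by (1 + y^2 + y^4 + y^6 + y^8), the product of all factors after the first has coefficients 0,0,0,1,2,3,4,5,5,5,5 for degrees 0…10.
[y^10] = 1·5 + 1·5 + 1·5 + 1·4 = 19.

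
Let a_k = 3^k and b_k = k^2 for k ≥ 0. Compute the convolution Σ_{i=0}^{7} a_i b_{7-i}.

This is [x^7] in the product of the two ordinary generating functions.
Σ = 1·49 + 3·36 + 9·25 + 27·16 + 81·9 + 243·4 + 729·1 + 2187·0 = 3244.

3244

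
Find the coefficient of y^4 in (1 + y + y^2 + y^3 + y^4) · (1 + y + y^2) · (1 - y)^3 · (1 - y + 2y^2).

2

(1 + y + y^2 + y^3 + y^4) has coefficients 1,1,1,1,1 for degrees 0…4.
(1 + y + y^2) has coefficients 1,1,1,0,0 for degrees 0…4.
Multiplying by (1 - y)^3 gives running coefficients 1,-2,1,-1,2 for degrees 0…4.
Finally multiplying by (1 - y + 2y^2), the product of all factors after the first has coefficients 1,-3,5,-6,5 for degrees 0…4.
[y^4] = 1·5 + 1·(-6) + 1·5 + 1·(-3) + 1·1 = 2.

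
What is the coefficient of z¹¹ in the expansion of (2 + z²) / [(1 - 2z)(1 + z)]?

The denominator gives the recurrence a_n = a_(n−1) + 2a_(n−2) for n ≥ 3; the numerator fixes a_0 = 2, a_1 = 2, a_2 = 7.
Iterating: 2, 2, 7, 11, 25, 47, 97, 191, 385, 767, 1537, 3071, so a_11 = 3071.

3071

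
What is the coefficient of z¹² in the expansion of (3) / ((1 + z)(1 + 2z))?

The denominator gives the recurrence a_n = −3a_(n−1) − 2a_(n−2) for n ≥ 3; the numerator fixes a_0 = 3, a_1 = -9, a_2 = 21.
Iterating: 3, -9, 21, -45, 93, -189, 381, -765, 1533, -3069, 6141, -12285, 24573, so a_12 = 24573.

24573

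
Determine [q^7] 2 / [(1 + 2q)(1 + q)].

-510

The denominator gives the recurrence a_n = −3a_(n−1) − 2a_(n−2) for n ≥ 2; the numerator fixes a_0 = 2, a_1 = -6.
Iterating: 2, -6, 14, -30, 62, -126, 254, -510, so a_7 = -510.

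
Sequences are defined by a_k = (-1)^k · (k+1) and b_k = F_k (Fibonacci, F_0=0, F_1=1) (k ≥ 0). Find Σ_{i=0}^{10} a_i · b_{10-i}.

Write out a_i and b_{10-i} for i = 0,…,10 and sum the products.
Σ = 1·55 − 2·34 + 3·21 − 4·13 + 5·8 − 6·5 + 7·3 − 8·2 + 9·1 − 10·1 + 11·0 = 12.

12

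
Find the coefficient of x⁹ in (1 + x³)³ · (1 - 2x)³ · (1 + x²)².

(1 + x³)³ has coefficients 1,0,0,3,0,0,3,0,0,1 for degrees 0…9.
(1 - 2x)³ has coefficients 1,-6,12,-8,0,0,0,0,0,0 for degrees 0…9.
Finally multiplying by (1 + x²)², the product of all factors after the first has coefficients 1,-6,14,-20,25,-22,12,-8,0,0 for degrees 0…9.
[x⁹] = 1·0 + 3·12 + 3·(-20) + 1·1 = -23.

-23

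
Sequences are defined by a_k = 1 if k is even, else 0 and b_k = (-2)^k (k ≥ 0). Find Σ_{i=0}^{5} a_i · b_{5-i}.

This is [x^5] in the product of the two ordinary generating functions.
Σ = 1·(-32) + 0·16 + 1·(-8) + 0·4 + 1·(-2) + 0·1 = -42.

-42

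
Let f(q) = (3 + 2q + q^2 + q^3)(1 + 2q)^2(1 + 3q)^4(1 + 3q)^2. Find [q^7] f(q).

(3 + 2q + q^2 + q^3) has coefficients 3,2,1,1 for degrees 0…3.
(1 + 2q)^2 has coefficients 1,4,4,0,0,0,0,0 for degrees 0…7.
Multiplying by (1 + 3q)^4 gives running coefficients 1,16,106,372,729,756,324,0 for degrees 0…7.
Finally multiplying by (1 + 3q)^2, the product of all factors after the first has coefficients 1,22,211,1152,3915,8478,11421,8748 for degrees 0…7.
[q^7] = 3·8748 + 2·11421 + 1·8478 + 1·3915 = 61479.

61479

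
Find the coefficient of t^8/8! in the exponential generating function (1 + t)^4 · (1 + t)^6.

1814400

The EGF product rule gives c_8 = Σ_{k_1+k_2=8} C(8; k_1,k_2) · ∏ g_i(k_i), where (1+t)^4 gives the falling factorial (4)_k; (1+t)^6 gives the falling factorial (6)_k.
g_1(k) for k = 0…8: 1, 4, 12, 24, 24, 0, 0, 0, 0.
g_2(k) for k = 0…8: 1, 6, 30, 120, 360, 720, 720, 0, 0.
c_8 = Σ_k C(8,k)·g_1(k)·g_2(8−k) = 28·12·720 + 56·24·720 + 70·24·360 = 241920 + 967680 + 604800 = 1814400.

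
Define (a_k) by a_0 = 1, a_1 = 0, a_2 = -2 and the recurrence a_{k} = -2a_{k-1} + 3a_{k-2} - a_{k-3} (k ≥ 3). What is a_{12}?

The ordinary generating function has denominator 1 + 2z - 3z^2 + z^3.
Iterating the recurrence: a_0,…,a_{12} = 1, 0, -2, 3, -12, 35, -109, 335, -1032, 3178, -9787, 30140, -92819.

-92819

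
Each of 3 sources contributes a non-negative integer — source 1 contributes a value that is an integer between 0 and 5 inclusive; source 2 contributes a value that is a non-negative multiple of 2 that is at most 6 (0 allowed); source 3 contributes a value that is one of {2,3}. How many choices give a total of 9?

The generating function for the choices is (1 + q + q² + q³ + q⁴ + q⁵)·(1 + q² + q⁴ + q⁶)·(q² + q³); the count is [q⁹].
(1 + q + q² + q³ + q⁴ + q⁵) has coefficients 1,1,1,1,1,1 for degrees 0…5.
(1 + q² + q⁴ + q⁶) has coefficients 1,0,1,0,1,0,1,0,0,0 for degrees 0…9.
Finally multiplying by (q² + q³), the product of all factors after the first has coefficients 0,0,1,1,1,1,1,1,1,1 for degrees 0…9.
[q⁹] = 1·1 + 1·1 + 1·1 + 1·1 + 1·1 + 1·1 = 6.

6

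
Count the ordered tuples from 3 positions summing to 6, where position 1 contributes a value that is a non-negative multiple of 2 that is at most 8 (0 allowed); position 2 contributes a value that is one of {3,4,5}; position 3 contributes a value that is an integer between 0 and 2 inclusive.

4

The generating function for the choices is (1 + y^2 + y^4 + y^6 + y^8)·(y^3 + y^4 + y^5)·(1 + y + y^2); the count is [y^6].
(1 + y^2 + y^4 + y^6 + y^8) has coefficients 1,0,1,0,1,0,1 for degrees 0…6.
(y^3 + y^4 + y^5) has coefficients 0,0,0,1,1,1,0 for degrees 0…6.
Finally multiplying by (1 + y + y^2), the product of all factors after the first has coefficients 0,0,0,1,2,3,2 for degrees 0…6.
[y^6] = 1·2 + 1·2 + 1·0 + 1·0 = 4.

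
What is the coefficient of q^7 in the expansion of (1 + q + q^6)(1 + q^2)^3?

1

(1 + q + q^6) has coefficients 1,1,0,0,0,0,1 for degrees 0…6.
(1 + q^2)^3 has coefficients 1,0,3,0,3,0,1,0 for degrees 0…7.
[q^7] = 1·0 + 1·1 + 1·0 = 1.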